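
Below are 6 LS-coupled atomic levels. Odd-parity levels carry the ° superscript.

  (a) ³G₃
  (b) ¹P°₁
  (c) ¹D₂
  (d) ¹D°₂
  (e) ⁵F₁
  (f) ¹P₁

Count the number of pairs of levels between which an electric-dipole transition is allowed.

4

(a)–(b): forbidden (ΔS, ΔL, ΔJ).
(a)–(c): forbidden (parity, ΔS, ΔL).
(a)–(d): forbidden (ΔS, ΔL).
(a)–(e): forbidden (parity, ΔS, ΔJ).
(a)–(f): forbidden (parity, ΔS, ΔL, ΔJ).
(b)–(c): allowed.
(b)–(d): forbidden (parity).
(b)–(e): forbidden (ΔS, ΔL).
(b)–(f): allowed.
(c)–(d): allowed.
(c)–(e): forbidden (parity, ΔS).
(c)–(f): forbidden (parity).
(d)–(e): forbidden (ΔS).
(d)–(f): allowed.
(e)–(f): forbidden (parity, ΔS, ΔL).
Allowed pairs: 4 of 15.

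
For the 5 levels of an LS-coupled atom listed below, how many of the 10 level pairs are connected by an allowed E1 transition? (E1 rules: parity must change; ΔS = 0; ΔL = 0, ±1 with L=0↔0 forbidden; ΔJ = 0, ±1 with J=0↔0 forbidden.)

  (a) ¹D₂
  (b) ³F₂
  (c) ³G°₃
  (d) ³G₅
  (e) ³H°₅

(a)–(b): forbidden (parity, ΔS).
(a)–(c): forbidden (ΔS, ΔL).
(a)–(d): forbidden (parity, ΔS, ΔL, ΔJ).
(a)–(e): forbidden (ΔS, ΔL, ΔJ).
(b)–(c): allowed.
(b)–(d): forbidden (parity, ΔJ).
(b)–(e): forbidden (ΔL, ΔJ).
(c)–(d): forbidden (ΔJ).
(c)–(e): forbidden (parity, ΔJ).
(d)–(e): allowed.
Allowed pairs: 2 of 10.

2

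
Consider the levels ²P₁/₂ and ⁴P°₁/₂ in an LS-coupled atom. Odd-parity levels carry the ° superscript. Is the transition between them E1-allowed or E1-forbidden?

forbidden

Initial level: S=1/2, L=1, J=1/2, parity even. Final level: S=3/2, L=1, J=1/2, parity odd.
Parity must change: even → odd — ✓.
ΔS = 0: S: 1/2 → 3/2 — ✗.
ΔL = 0, ±1 (not L=0↔0): L: 1 → 1, ΔL = +0 — ✓.
ΔJ = 0, ±1 (not J=0↔0): J: 1/2 → 1/2, ΔJ = +0 — ✓.
Rule(s) violated: ΔS.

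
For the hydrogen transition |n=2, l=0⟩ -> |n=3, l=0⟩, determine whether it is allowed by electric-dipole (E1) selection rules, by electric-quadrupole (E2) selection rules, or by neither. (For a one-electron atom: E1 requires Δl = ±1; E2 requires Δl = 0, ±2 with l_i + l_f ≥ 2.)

Δl = 0 − 0 = +0; l_i + l_f = 0.
E1 (Δl = ±1): not satisfied.
E2 (Δl = 0,±2, l_i+l_f ≥ 2): not satisfied.

neither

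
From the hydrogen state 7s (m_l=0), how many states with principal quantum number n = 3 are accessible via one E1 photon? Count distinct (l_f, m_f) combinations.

E1 requires Δl = ±1, so l_f ∈ {-1, 1}; with 0 ≤ l_f ≤ n_f−1 = 2, the allowed l_f values are {1}.
For l_f = 1: m_f ∈ {m_i−1, m_i, m_i+1} ∩ [−1, 1] = {-1, 0, 1} → 3 states.
Total: 3.

3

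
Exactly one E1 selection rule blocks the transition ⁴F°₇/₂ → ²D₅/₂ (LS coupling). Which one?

Reading off the term symbols: S 3/2→1/2, L 3→2, J 7/2→5/2, parity odd→even.
Parity must change: odd → even — satisfied.
ΔS = 0: S: 3/2 → 1/2 — violated.
ΔL = 0, ±1 (not L=0↔0): L: 3 → 2, ΔL = -1 — satisfied.
ΔJ = 0, ±1 (not J=0↔0): J: 7/2 → 5/2, ΔJ = -1 — satisfied.

the ΔS = 0 rule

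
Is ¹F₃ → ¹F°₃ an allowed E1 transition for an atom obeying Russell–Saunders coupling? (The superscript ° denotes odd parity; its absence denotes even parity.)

allowed

Initial level: S=0, L=3, J=3, parity even. Final level: S=0, L=3, J=3, parity odd.
ΔS = 0: S: 0 → 0 — passes.
Parity must change: even → odd — passes.
ΔJ = 0, ±1 (not J=0↔0): J: 3 → 3, ΔJ = +0 — passes.
ΔL = 0, ±1 (not L=0↔0): L: 3 → 3, ΔL = +0 — passes.
All four E1 rules are satisfied.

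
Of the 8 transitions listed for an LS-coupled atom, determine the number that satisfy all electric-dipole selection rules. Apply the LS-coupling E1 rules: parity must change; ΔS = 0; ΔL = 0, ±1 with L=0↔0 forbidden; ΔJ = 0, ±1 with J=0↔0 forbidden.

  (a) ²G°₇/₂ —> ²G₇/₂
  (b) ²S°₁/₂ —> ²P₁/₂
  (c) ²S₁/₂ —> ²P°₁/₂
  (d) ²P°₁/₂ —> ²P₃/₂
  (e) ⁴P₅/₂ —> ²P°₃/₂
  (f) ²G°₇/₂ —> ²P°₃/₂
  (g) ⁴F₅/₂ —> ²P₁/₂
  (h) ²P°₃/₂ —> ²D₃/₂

(a) allowed
(b) allowed
(c) allowed
(d) allowed
(e) forbidden (ΔS fails)
(f) forbidden (parity, ΔL, ΔJ fail)
(g) forbidden (parity, ΔS, ΔL, ΔJ fail)
(h) allowed
Total allowed: 5 of 8.

5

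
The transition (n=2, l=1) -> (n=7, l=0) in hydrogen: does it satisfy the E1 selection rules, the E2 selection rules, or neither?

E1

Δl = 0 − 1 = -1; l_i + l_f = 1.
E1 (Δl = ±1): satisfied.
E2 (Δl = 0,±2, l_i+l_f ≥ 2): not satisfied.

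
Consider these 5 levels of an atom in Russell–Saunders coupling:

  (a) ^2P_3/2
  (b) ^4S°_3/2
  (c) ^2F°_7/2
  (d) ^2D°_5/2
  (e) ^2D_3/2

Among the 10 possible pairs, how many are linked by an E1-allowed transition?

2

(a)–(b): forbidden (ΔS).
(a)–(c): forbidden (ΔL, ΔJ).
(a)–(d): allowed.
(a)–(e): forbidden (parity).
(b)–(c): forbidden (parity, ΔS, ΔL, ΔJ).
(b)–(d): forbidden (parity, ΔS, ΔL).
(b)–(e): forbidden (ΔS, ΔL).
(c)–(d): forbidden (parity).
(c)–(e): forbidden (ΔJ).
(d)–(e): allowed.
Allowed pairs: 2 of 10.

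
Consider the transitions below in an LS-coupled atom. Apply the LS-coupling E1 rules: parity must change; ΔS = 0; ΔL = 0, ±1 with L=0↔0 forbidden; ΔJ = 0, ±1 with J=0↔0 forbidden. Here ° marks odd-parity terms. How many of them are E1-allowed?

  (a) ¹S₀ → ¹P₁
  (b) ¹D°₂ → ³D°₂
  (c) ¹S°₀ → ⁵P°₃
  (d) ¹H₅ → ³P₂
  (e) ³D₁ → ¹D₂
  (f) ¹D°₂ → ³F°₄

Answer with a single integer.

(a) forbidden (parity fails)
(b) forbidden (parity, ΔS fail)
(c) forbidden (parity, ΔS, ΔJ fail)
(d) forbidden (parity, ΔS, ΔL, ΔJ fail)
(e) forbidden (parity, ΔS fail)
(f) forbidden (parity, ΔS, ΔJ fail)
Total allowed: 0 of 6.

0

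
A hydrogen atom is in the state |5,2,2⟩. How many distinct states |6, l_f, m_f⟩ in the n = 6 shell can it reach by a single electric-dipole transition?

4

E1 requires Δl = ±1, so l_f ∈ {1, 3}; with 0 ≤ l_f ≤ n_f−1 = 5, the allowed l_f values are {1, 3}.
For l_f = 1: m_f ∈ {m_i−1, m_i, m_i+1} ∩ [−1, 1] = {1} → 1 state.
For l_f = 3: m_f ∈ {m_i−1, m_i, m_i+1} ∩ [−3, 3] = {1, 2, 3} → 3 states.
Total: 4.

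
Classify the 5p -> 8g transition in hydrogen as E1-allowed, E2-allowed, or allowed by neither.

Δl = 4 − 1 = +3; l_i + l_f = 5.
E1 (Δl = ±1): not satisfied.
E2 (Δl = 0,±2, l_i+l_f ≥ 2): not satisfied.

neither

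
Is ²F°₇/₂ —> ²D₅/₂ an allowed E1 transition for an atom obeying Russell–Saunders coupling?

allowed

Initial level: S=1/2, L=3, J=7/2, parity odd. Final level: S=1/2, L=2, J=5/2, parity even.
Parity must change: odd → even — satisfied.
ΔS = 0: S: 1/2 → 1/2 — satisfied.
ΔL = 0, ±1 (not L=0↔0): L: 3 → 2, ΔL = -1 — satisfied.
ΔJ = 0, ±1 (not J=0↔0): J: 7/2 → 5/2, ΔJ = -1 — satisfied.
All four E1 rules are satisfied.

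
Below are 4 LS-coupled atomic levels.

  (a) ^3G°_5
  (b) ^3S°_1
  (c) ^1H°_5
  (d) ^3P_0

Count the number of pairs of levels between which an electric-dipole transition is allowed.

(a)–(b): forbidden (parity, ΔL, ΔJ).
(a)–(c): forbidden (parity, ΔS).
(a)–(d): forbidden (ΔL, ΔJ).
(b)–(c): forbidden (parity, ΔS, ΔL, ΔJ).
(b)–(d): allowed.
(c)–(d): forbidden (ΔS, ΔL, ΔJ).
Allowed pairs: 1 of 6.

1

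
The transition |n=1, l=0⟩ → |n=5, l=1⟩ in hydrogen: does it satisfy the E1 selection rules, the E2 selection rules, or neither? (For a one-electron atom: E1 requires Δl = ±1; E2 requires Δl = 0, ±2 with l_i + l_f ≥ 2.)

E1

Δl = 1 − 0 = +1; l_i + l_f = 1.
E1 (Δl = ±1): satisfied.
E2 (Δl = 0,±2, l_i+l_f ≥ 2): not satisfied.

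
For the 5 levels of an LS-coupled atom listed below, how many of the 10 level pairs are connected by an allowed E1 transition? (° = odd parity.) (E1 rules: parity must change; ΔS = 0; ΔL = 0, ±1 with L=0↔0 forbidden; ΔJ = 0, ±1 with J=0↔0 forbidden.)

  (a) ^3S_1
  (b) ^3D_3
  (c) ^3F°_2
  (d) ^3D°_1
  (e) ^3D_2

(a)–(b): forbidden (parity, ΔL, ΔJ).
(a)–(c): forbidden (ΔL).
(a)–(d): forbidden (ΔL).
(a)–(e): forbidden (parity, ΔL).
(b)–(c): allowed.
(b)–(d): forbidden (ΔJ).
(b)–(e): forbidden (parity).
(c)–(d): forbidden (parity).
(c)–(e): allowed.
(d)–(e): allowed.
Allowed pairs: 3 of 10.

3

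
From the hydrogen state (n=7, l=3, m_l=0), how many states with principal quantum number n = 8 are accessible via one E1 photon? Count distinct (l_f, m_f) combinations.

6

E1 requires Δl = ±1, so l_f ∈ {2, 4}; with 0 ≤ l_f ≤ n_f−1 = 7, the allowed l_f values are {2, 4}.
For l_f = 2: m_f ∈ {m_i−1, m_i, m_i+1} ∩ [−2, 2] = {-1, 0, 1} → 3 states.
For l_f = 4: m_f ∈ {m_i−1, m_i, m_i+1} ∩ [−4, 4] = {-1, 0, 1} → 3 states.
Total: 6.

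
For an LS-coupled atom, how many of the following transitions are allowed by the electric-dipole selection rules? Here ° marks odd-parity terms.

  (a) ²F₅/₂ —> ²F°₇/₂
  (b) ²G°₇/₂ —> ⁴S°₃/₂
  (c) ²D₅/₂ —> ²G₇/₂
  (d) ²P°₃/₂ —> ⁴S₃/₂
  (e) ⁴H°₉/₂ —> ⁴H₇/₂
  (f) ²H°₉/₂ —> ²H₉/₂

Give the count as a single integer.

3

(a) allowed
(b) forbidden (parity, ΔS, ΔL, ΔJ fail)
(c) forbidden (parity, ΔL fail)
(d) forbidden (ΔS fails)
(e) allowed
(f) allowed
Total allowed: 3 of 6.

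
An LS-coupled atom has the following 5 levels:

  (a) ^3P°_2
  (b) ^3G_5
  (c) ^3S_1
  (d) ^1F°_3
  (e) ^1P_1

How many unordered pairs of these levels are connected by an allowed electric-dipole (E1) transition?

1

(a)–(b): forbidden (ΔL, ΔJ).
(a)–(c): allowed.
(a)–(d): forbidden (parity, ΔS, ΔL).
(a)–(e): forbidden (ΔS).
(b)–(c): forbidden (parity, ΔL, ΔJ).
(b)–(d): forbidden (ΔS, ΔJ).
(b)–(e): forbidden (parity, ΔS, ΔL, ΔJ).
(c)–(d): forbidden (ΔS, ΔL, ΔJ).
(c)–(e): forbidden (parity, ΔS).
(d)–(e): forbidden (ΔL, ΔJ).
Allowed pairs: 1 of 10.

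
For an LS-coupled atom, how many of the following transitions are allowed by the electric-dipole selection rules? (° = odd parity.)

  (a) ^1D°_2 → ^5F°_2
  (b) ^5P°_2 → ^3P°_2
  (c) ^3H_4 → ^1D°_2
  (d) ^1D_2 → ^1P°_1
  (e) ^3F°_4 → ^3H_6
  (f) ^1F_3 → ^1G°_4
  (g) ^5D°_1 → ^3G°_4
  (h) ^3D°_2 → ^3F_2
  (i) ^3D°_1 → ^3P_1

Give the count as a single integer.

(a) forbidden (parity, ΔS fail)
(b) forbidden (parity, ΔS fail)
(c) forbidden (ΔS, ΔL, ΔJ fail)
(d) allowed
(e) forbidden (ΔL, ΔJ fail)
(f) allowed
(g) forbidden (parity, ΔS, ΔL, ΔJ fail)
(h) allowed
(i) allowed
Total allowed: 4 of 9.

4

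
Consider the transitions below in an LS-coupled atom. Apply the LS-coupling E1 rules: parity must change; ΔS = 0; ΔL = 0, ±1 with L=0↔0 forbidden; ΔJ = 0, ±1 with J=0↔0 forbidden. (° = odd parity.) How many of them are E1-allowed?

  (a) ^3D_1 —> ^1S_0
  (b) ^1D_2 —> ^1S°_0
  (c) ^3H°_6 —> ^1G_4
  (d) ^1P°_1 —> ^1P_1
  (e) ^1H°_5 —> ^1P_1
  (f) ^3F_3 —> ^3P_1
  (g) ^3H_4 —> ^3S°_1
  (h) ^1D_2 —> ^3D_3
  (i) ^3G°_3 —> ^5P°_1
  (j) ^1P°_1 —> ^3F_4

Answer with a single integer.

(a) forbidden (parity, ΔS, ΔL fail)
(b) forbidden (ΔL, ΔJ fail)
(c) forbidden (ΔS, ΔJ fail)
(d) allowed
(e) forbidden (ΔL, ΔJ fail)
(f) forbidden (parity, ΔL, ΔJ fail)
(g) forbidden (ΔL, ΔJ fail)
(h) forbidden (parity, ΔS fail)
(i) forbidden (parity, ΔS, ΔL, ΔJ fail)
(j) forbidden (ΔS, ΔL, ΔJ fail)
Total allowed: 1 of 10.

1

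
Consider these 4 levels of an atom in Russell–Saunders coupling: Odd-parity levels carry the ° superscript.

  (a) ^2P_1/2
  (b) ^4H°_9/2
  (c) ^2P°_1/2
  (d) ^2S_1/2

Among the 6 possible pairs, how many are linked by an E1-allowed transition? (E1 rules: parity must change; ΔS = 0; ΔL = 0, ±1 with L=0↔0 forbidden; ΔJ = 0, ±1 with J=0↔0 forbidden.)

2

(a)–(b): forbidden (ΔS, ΔL, ΔJ).
(a)–(c): allowed.
(a)–(d): forbidden (parity).
(b)–(c): forbidden (parity, ΔS, ΔL, ΔJ).
(b)–(d): forbidden (ΔS, ΔL, ΔJ).
(c)–(d): allowed.
Allowed pairs: 2 of 6.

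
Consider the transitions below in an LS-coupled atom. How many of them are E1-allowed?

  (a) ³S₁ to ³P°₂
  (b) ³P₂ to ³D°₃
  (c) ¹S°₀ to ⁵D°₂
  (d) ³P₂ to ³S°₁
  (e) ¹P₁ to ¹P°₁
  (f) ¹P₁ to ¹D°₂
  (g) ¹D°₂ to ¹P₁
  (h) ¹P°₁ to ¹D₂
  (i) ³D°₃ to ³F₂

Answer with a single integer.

8

(a) allowed
(b) allowed
(c) forbidden (parity, ΔS, ΔL, ΔJ fail)
(d) allowed
(e) allowed
(f) allowed
(g) allowed
(h) allowed
(i) allowed
Total allowed: 8 of 9.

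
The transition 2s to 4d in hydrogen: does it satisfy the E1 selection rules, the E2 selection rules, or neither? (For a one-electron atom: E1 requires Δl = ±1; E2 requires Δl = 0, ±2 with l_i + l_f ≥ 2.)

E2

Δl = 2 − 0 = +2; l_i + l_f = 2.
E1 (Δl = ±1): not satisfied.
E2 (Δl = 0,±2, l_i+l_f ≥ 2): satisfied.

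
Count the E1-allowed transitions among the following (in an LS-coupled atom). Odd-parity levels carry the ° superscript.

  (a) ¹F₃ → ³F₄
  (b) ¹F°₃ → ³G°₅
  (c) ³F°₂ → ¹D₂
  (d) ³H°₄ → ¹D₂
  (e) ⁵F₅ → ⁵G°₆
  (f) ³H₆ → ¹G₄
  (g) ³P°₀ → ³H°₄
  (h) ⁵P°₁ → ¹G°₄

1

(a) forbidden (parity, ΔS fail)
(b) forbidden (parity, ΔS, ΔJ fail)
(c) forbidden (ΔS fails)
(d) forbidden (ΔS, ΔL, ΔJ fail)
(e) allowed
(f) forbidden (parity, ΔS, ΔJ fail)
(g) forbidden (parity, ΔL, ΔJ fail)
(h) forbidden (parity, ΔS, ΔL, ΔJ fail)
Total allowed: 1 of 8.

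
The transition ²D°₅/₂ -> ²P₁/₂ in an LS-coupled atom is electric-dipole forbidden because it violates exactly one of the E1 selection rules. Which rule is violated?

the ΔJ = 0, ±1 rule

Reading off the term symbols: S 1/2→1/2, L 2→1, J 5/2→1/2, parity odd→even.
Parity must change: odd → even — ✓.
ΔS = 0: S: 1/2 → 1/2 — ✓.
ΔL = 0, ±1 (not L=0↔0): L: 2 → 1, ΔL = -1 — ✓.
ΔJ = 0, ±1 (not J=0↔0): J: 5/2 → 1/2, ΔJ = -2 — ✗.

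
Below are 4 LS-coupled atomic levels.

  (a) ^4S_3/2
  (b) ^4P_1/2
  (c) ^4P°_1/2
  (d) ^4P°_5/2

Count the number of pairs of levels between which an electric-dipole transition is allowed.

3

(a)–(b): forbidden (parity).
(a)–(c): allowed.
(a)–(d): allowed.
(b)–(c): allowed.
(b)–(d): forbidden (ΔJ).
(c)–(d): forbidden (parity, ΔJ).
Allowed pairs: 3 of 6.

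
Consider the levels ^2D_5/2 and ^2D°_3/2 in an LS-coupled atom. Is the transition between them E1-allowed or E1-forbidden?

allowed

Reading off the term symbols: S 1/2→1/2, L 2→2, J 5/2→3/2, parity even→odd.
ΔJ = 0, ±1 (not J=0↔0): J: 5/2 → 3/2, ΔJ = -1 — satisfied.
Parity must change: even → odd — satisfied.
ΔS = 0: S: 1/2 → 1/2 — satisfied.
ΔL = 0, ±1 (not L=0↔0): L: 2 → 2, ΔL = +0 — satisfied.
All four E1 rules are satisfied.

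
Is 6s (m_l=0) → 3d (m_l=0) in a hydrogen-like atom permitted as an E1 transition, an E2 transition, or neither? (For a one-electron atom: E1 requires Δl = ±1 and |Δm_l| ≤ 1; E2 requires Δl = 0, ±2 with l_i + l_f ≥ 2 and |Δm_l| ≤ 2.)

E2

Δl = 2 − 0 = +2; l_i + l_f = 2.
Δm_l = +0.
E1 (Δl = ±1, |Δm_l| ≤ 1): not satisfied.
E2 (Δl = 0,±2, l_i+l_f ≥ 2, |Δm_l| ≤ 2): satisfied.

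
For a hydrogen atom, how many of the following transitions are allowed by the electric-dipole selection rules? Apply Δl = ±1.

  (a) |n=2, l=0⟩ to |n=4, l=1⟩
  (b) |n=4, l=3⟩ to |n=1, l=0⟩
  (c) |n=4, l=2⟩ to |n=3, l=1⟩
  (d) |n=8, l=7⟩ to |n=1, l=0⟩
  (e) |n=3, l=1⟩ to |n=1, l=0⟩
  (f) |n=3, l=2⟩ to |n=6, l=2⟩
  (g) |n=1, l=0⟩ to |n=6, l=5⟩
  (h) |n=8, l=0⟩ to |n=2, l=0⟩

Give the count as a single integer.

(a) allowed
(b) forbidden — Δl = -3 (E1 requires Δl = ±1)
(c) allowed
(d) forbidden — Δl = -7 (E1 requires Δl = ±1)
(e) allowed
(f) forbidden — Δl = +0 (E1 requires Δl = ±1)
(g) forbidden — Δl = +5 (E1 requires Δl = ±1)
(h) forbidden — Δl = +0 (E1 requires Δl = ±1)
Total allowed: 3 of 8.

3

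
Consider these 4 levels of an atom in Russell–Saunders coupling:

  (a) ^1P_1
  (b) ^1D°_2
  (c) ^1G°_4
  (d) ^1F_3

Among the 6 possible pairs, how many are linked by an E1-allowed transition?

(a)–(b): allowed.
(a)–(c): forbidden (ΔL, ΔJ).
(a)–(d): forbidden (parity, ΔL, ΔJ).
(b)–(c): forbidden (parity, ΔL, ΔJ).
(b)–(d): allowed.
(c)–(d): allowed.
Allowed pairs: 3 of 6.

3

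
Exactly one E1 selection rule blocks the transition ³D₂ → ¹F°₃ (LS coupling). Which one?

Parity must change: even → odd — ✓.
ΔS = 0: S: 1 → 0 — ✗.
ΔL = 0, ±1 (not L=0↔0): L: 2 → 3, ΔL = +1 — ✓.
ΔJ = 0, ±1 (not J=0↔0): J: 2 → 3, ΔJ = +1 — ✓.

the ΔS = 0 rule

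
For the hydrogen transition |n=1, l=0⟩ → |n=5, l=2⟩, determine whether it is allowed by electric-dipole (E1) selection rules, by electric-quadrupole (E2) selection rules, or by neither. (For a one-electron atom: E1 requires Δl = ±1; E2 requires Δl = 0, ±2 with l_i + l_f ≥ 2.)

Δl = 2 − 0 = +2; l_i + l_f = 2.
E1 (Δl = ±1): not satisfied.
E2 (Δl = 0,±2, l_i+l_f ≥ 2): satisfied.

E2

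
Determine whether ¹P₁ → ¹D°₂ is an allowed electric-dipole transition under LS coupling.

Parity must change: even → odd — ok.
ΔS = 0: S: 0 → 0 — ok.
ΔL = 0, ±1 (not L=0↔0): L: 1 → 2, ΔL = +1 — ok.
ΔJ = 0, ±1 (not J=0↔0): J: 1 → 2, ΔJ = +1 — ok.
All four E1 rules are satisfied.

allowed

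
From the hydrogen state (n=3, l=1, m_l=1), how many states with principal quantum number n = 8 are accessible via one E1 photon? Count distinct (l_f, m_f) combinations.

E1 requires Δl = ±1, so l_f ∈ {0, 2}; with 0 ≤ l_f ≤ n_f−1 = 7, the allowed l_f values are {0, 2}.
For l_f = 0: m_f ∈ {m_i−1, m_i, m_i+1} ∩ [−0, 0] = {0} → 1 state.
For l_f = 2: m_f ∈ {m_i−1, m_i, m_i+1} ∩ [−2, 2] = {0, 1, 2} → 3 states.
Total: 4.

4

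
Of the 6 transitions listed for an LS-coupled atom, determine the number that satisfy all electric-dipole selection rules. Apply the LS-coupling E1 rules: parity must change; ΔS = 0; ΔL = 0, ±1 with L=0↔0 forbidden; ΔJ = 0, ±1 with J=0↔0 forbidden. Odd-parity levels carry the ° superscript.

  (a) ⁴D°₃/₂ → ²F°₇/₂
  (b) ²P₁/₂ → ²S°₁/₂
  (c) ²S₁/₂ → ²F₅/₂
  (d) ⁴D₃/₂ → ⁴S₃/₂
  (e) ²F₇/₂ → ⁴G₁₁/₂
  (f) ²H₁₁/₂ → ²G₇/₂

(a) forbidden (parity, ΔS, ΔJ fail)
(b) allowed
(c) forbidden (parity, ΔL, ΔJ fail)
(d) forbidden (parity, ΔL fail)
(e) forbidden (parity, ΔS, ΔJ fail)
(f) forbidden (parity, ΔJ fail)
Total allowed: 1 of 6.

1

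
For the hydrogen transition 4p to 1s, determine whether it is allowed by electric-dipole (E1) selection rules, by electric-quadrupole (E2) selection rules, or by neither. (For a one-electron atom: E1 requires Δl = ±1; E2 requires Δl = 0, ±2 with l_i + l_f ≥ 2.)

E1

Δl = 0 − 1 = -1; l_i + l_f = 1.
E1 (Δl = ±1): satisfied.
E2 (Δl = 0,±2, l_i+l_f ≥ 2): not satisfied.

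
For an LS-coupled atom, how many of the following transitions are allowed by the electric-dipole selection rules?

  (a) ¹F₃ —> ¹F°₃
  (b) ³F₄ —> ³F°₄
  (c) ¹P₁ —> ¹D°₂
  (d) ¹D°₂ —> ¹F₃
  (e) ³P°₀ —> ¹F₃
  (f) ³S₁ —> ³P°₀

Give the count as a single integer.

(a) allowed
(b) allowed
(c) allowed
(d) allowed
(e) forbidden (ΔS, ΔL, ΔJ fail)
(f) allowed
Total allowed: 5 of 6.

5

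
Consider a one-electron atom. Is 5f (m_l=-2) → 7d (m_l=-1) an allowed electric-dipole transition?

allowed

Initial l = 3, final l = 2, so Δl = -1. E1 requires Δl = ±1: passes.
Δm_l = -1 − (-2) = +1. E1 requires Δm_l = 0, ±1: passes.
All E1 selection rules are satisfied.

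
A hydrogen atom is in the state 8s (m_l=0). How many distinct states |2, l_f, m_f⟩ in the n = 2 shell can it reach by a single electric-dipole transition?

E1 requires Δl = ±1, so l_f ∈ {-1, 1}; with 0 ≤ l_f ≤ n_f−1 = 1, the allowed l_f values are {1}.
For l_f = 1: m_f ∈ {m_i−1, m_i, m_i+1} ∩ [−1, 1] = {-1, 0, 1} → 3 states.
Total: 3.

3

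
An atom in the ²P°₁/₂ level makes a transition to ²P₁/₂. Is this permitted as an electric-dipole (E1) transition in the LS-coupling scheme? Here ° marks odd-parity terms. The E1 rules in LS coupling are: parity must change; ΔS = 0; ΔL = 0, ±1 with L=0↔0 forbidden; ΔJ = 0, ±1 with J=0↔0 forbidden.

ΔL = 0, ±1 (not L=0↔0): L: 1 → 1, ΔL = +0 — ok.
Parity must change: odd → even — ok.
ΔJ = 0, ±1 (not J=0↔0): J: 1/2 → 1/2, ΔJ = +0 — ok.
ΔS = 0: S: 1/2 → 1/2 — ok.
All four E1 rules are satisfied.

allowed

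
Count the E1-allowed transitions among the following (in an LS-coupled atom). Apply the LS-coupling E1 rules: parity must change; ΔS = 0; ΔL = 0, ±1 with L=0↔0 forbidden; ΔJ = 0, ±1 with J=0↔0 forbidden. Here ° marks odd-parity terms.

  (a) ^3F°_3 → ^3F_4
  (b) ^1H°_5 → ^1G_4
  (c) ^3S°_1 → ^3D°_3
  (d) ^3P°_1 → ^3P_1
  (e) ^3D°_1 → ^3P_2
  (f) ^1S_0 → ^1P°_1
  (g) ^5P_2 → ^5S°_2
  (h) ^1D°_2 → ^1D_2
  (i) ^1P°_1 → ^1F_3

(a) allowed
(b) allowed
(c) forbidden (parity, ΔL, ΔJ fail)
(d) allowed
(e) allowed
(f) allowed
(g) allowed
(h) allowed
(i) forbidden (ΔL, ΔJ fail)
Total allowed: 7 of 9.

7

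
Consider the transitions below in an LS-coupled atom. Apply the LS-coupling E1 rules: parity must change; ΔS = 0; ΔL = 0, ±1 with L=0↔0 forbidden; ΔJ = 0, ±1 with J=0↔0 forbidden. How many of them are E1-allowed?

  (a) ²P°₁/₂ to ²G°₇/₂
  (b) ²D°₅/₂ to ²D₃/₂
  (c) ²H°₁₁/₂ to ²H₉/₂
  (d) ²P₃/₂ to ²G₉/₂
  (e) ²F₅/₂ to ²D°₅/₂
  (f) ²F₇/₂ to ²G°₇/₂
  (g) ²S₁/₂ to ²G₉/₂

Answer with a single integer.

4

(a) forbidden (parity, ΔL, ΔJ fail)
(b) allowed
(c) allowed
(d) forbidden (parity, ΔL, ΔJ fail)
(e) allowed
(f) allowed
(g) forbidden (parity, ΔL, ΔJ fail)
Total allowed: 4 of 7.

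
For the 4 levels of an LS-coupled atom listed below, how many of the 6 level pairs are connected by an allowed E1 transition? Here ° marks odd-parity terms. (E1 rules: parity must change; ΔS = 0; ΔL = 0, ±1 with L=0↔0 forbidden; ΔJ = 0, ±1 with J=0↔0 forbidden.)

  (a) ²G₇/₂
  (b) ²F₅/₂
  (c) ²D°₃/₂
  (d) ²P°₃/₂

1

(a)–(b): forbidden (parity).
(a)–(c): forbidden (ΔL, ΔJ).
(a)–(d): forbidden (ΔL, ΔJ).
(b)–(c): allowed.
(b)–(d): forbidden (ΔL).
(c)–(d): forbidden (parity).
Allowed pairs: 1 of 6.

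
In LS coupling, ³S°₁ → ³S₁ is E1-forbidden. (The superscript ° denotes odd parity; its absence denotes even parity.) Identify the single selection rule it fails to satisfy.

ΔJ = 0, ±1 (not J=0↔0): J: 1 → 1, ΔJ = +0 — satisfied.
ΔL = 0, ±1 (not L=0↔0): L: 0 → 0, ΔL = +0 — violated.
ΔS = 0: S: 1 → 1 — satisfied.
Parity must change: odd → even — satisfied.

the L=0 ↔ L=0 exclusion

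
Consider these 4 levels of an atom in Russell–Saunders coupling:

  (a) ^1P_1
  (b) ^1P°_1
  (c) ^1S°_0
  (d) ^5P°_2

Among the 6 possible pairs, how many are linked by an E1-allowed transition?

(a)–(b): allowed.
(a)–(c): allowed.
(a)–(d): forbidden (ΔS).
(b)–(c): forbidden (parity).
(b)–(d): forbidden (parity, ΔS).
(c)–(d): forbidden (parity, ΔS, ΔJ).
Allowed pairs: 2 of 6.

2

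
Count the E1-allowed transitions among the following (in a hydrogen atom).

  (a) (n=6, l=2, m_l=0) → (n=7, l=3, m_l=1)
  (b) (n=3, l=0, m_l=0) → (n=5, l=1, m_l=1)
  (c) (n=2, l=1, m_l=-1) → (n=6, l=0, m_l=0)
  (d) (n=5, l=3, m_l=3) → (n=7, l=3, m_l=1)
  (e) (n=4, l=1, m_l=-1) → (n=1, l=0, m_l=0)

4

(a) allowed
(b) allowed
(c) allowed
(d) forbidden — Δl = +0 (E1 requires Δl = ±1); Δm_l = -2 (E1 requires Δm_l = 0, ±1)
(e) allowed
Total allowed: 4 of 5.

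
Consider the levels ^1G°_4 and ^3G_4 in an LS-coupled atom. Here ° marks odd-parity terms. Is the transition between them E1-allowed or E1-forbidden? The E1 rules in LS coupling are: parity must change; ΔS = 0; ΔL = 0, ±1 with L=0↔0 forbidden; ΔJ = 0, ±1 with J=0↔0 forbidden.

forbidden

Reading off the term symbols: S 0→1, L 4→4, J 4→4, parity odd→even.
Parity must change: odd → even — satisfied.
ΔS = 0: S: 0 → 1 — violated.
ΔL = 0, ±1 (not L=0↔0): L: 4 → 4, ΔL = +0 — satisfied.
ΔJ = 0, ±1 (not J=0↔0): J: 4 → 4, ΔJ = +0 — satisfied.
Rule(s) violated: ΔS.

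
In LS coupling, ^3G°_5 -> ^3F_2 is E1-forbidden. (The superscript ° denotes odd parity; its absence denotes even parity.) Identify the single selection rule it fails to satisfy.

the ΔJ = 0, ±1 rule

Initial level: S=1, L=4, J=5, parity odd. Final level: S=1, L=3, J=2, parity even.
ΔJ = 0, ±1 (not J=0↔0): J: 5 → 2, ΔJ = -3 — ✗.
Parity must change: odd → even — ✓.
ΔS = 0: S: 1 → 1 — ✓.
ΔL = 0, ±1 (not L=0↔0): L: 4 → 3, ΔL = -1 — ✓.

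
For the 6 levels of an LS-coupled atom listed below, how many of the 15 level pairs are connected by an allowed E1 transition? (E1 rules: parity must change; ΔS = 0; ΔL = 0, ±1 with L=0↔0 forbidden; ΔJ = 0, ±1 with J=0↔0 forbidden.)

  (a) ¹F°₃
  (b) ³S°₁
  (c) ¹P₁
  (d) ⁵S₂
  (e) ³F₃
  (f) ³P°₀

0

(a)–(b): forbidden (parity, ΔS, ΔL, ΔJ).
(a)–(c): forbidden (ΔL, ΔJ).
(a)–(d): forbidden (ΔS, ΔL).
(a)–(e): forbidden (ΔS).
(a)–(f): forbidden (parity, ΔS, ΔL, ΔJ).
(b)–(c): forbidden (ΔS).
(b)–(d): forbidden (ΔS, ΔL).
(b)–(e): forbidden (ΔL, ΔJ).
(b)–(f): forbidden (parity).
(c)–(d): forbidden (parity, ΔS).
(c)–(e): forbidden (parity, ΔS, ΔL, ΔJ).
(c)–(f): forbidden (ΔS).
(d)–(e): forbidden (parity, ΔS, ΔL).
(d)–(f): forbidden (ΔS, ΔJ).
(e)–(f): forbidden (ΔL, ΔJ).
Allowed pairs: 0 of 15.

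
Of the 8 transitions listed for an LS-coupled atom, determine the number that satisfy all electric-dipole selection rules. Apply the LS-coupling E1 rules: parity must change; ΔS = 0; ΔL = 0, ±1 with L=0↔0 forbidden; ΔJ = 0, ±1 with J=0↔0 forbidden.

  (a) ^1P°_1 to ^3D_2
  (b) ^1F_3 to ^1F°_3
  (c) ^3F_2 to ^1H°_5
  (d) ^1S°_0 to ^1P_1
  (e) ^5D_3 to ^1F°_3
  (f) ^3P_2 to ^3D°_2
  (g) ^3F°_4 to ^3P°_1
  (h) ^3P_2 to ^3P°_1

(a) forbidden (ΔS fails)
(b) allowed
(c) forbidden (ΔS, ΔL, ΔJ fail)
(d) allowed
(e) forbidden (ΔS fails)
(f) allowed
(g) forbidden (parity, ΔL, ΔJ fail)
(h) allowed
Total allowed: 4 of 8.

4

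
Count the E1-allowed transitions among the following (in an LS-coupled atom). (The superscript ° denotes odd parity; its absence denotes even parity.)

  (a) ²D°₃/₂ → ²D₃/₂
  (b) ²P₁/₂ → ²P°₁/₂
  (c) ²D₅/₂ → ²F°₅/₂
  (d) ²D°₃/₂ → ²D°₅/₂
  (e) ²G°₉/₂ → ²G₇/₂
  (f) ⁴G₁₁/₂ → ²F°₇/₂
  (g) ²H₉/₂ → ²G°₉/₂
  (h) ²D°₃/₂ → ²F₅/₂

6

(a) allowed
(b) allowed
(c) allowed
(d) forbidden (parity fails)
(e) allowed
(f) forbidden (ΔS, ΔJ fail)
(g) allowed
(h) allowed
Total allowed: 6 of 8.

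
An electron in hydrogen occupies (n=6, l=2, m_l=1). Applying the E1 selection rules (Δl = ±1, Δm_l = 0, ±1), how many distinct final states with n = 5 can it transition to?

5

E1 requires Δl = ±1, so l_f ∈ {1, 3}; with 0 ≤ l_f ≤ n_f−1 = 4, the allowed l_f values are {1, 3}.
For l_f = 1: m_f ∈ {m_i−1, m_i, m_i+1} ∩ [−1, 1] = {0, 1} → 2 states.
For l_f = 3: m_f ∈ {m_i−1, m_i, m_i+1} ∩ [−3, 3] = {0, 1, 2} → 3 states.
Total: 5.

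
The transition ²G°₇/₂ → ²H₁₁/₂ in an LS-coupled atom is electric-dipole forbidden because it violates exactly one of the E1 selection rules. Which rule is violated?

the ΔJ = 0, ±1 rule

Reading off the term symbols: S 1/2→1/2, L 4→5, J 7/2→11/2, parity odd→even.
ΔJ = 0, ±1 (not J=0↔0): J: 7/2 → 11/2, ΔJ = +2 — fails.
ΔL = 0, ±1 (not L=0↔0): L: 4 → 5, ΔL = +1 — ok.
Parity must change: odd → even — ok.
ΔS = 0: S: 1/2 → 1/2 — ok.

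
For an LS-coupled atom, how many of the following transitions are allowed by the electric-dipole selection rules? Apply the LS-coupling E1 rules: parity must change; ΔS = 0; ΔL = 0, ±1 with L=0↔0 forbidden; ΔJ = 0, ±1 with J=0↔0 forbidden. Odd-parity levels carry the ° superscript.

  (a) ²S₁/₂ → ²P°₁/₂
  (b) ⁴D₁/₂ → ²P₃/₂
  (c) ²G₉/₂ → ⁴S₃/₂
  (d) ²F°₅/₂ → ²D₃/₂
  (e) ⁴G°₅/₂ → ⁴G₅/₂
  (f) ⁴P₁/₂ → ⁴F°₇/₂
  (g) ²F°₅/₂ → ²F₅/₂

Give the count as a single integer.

(a) allowed
(b) forbidden (parity, ΔS fail)
(c) forbidden (parity, ΔS, ΔL, ΔJ fail)
(d) allowed
(e) allowed
(f) forbidden (ΔL, ΔJ fail)
(g) allowed
Total allowed: 4 of 7.

4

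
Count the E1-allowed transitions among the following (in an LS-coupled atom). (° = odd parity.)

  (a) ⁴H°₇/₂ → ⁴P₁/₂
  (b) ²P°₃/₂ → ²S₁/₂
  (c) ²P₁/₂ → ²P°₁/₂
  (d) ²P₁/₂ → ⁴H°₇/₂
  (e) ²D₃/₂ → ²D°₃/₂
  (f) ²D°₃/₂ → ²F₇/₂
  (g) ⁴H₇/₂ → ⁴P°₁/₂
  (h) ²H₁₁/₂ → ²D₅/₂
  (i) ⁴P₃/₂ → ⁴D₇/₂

3

(a) forbidden (ΔL, ΔJ fail)
(b) allowed
(c) allowed
(d) forbidden (ΔS, ΔL, ΔJ fail)
(e) allowed
(f) forbidden (ΔJ fails)
(g) forbidden (ΔL, ΔJ fail)
(h) forbidden (parity, ΔL, ΔJ fail)
(i) forbidden (parity, ΔJ fail)
Total allowed: 3 of 9.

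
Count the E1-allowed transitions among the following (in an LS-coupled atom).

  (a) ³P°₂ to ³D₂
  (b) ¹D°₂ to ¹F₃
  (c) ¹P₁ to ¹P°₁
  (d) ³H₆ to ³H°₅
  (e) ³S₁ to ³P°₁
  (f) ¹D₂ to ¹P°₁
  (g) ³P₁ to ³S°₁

(a) allowed
(b) allowed
(c) allowed
(d) allowed
(e) allowed
(f) allowed
(g) allowed
Total allowed: 7 of 7.

7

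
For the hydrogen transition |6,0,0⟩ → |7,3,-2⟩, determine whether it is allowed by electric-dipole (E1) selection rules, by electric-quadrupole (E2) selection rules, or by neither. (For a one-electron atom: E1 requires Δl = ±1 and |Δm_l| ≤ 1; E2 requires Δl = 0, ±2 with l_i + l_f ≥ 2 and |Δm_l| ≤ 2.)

Δl = 3 − 0 = +3; l_i + l_f = 3.
Δm_l = -2.
E1 (Δl = ±1, |Δm_l| ≤ 1): not satisfied.
E2 (Δl = 0,±2, l_i+l_f ≥ 2, |Δm_l| ≤ 2): not satisfied.

neither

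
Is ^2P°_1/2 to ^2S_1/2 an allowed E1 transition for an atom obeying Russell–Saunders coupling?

allowed

Parity must change: odd → even — ✓.
ΔS = 0: S: 1/2 → 1/2 — ✓.
ΔL = 0, ±1 (not L=0↔0): L: 1 → 0, ΔL = -1 — ✓.
ΔJ = 0, ±1 (not J=0↔0): J: 1/2 → 1/2, ΔJ = +0 — ✓.
All four E1 rules are satisfied.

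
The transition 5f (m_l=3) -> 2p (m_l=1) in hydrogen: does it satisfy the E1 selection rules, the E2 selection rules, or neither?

E2

Δl = 1 − 3 = -2; l_i + l_f = 4.
Δm_l = -2.
E1 (Δl = ±1, |Δm_l| ≤ 1): not satisfied.
E2 (Δl = 0,±2, l_i+l_f ≥ 2, |Δm_l| ≤ 2): satisfied.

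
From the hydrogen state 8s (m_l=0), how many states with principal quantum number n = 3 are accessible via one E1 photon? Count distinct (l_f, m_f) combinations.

3

E1 requires Δl = ±1, so l_f ∈ {-1, 1}; with 0 ≤ l_f ≤ n_f−1 = 2, the allowed l_f values are {1}.
For l_f = 1: m_f ∈ {m_i−1, m_i, m_i+1} ∩ [−1, 1] = {-1, 0, 1} → 3 states.
Total: 3.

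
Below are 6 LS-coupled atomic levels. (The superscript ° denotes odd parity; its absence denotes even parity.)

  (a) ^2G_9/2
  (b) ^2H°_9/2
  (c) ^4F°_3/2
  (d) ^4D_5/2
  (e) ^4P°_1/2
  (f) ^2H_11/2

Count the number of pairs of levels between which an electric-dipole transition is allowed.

3

(a)–(b): allowed.
(a)–(c): forbidden (ΔS, ΔJ).
(a)–(d): forbidden (parity, ΔS, ΔL, ΔJ).
(a)–(e): forbidden (ΔS, ΔL, ΔJ).
(a)–(f): forbidden (parity).
(b)–(c): forbidden (parity, ΔS, ΔL, ΔJ).
(b)–(d): forbidden (ΔS, ΔL, ΔJ).
(b)–(e): forbidden (parity, ΔS, ΔL, ΔJ).
(b)–(f): allowed.
(c)–(d): allowed.
(c)–(e): forbidden (parity, ΔL).
(c)–(f): forbidden (ΔS, ΔL, ΔJ).
(d)–(e): forbidden (ΔJ).
(d)–(f): forbidden (parity, ΔS, ΔL, ΔJ).
(e)–(f): forbidden (ΔS, ΔL, ΔJ).
Allowed pairs: 3 of 15.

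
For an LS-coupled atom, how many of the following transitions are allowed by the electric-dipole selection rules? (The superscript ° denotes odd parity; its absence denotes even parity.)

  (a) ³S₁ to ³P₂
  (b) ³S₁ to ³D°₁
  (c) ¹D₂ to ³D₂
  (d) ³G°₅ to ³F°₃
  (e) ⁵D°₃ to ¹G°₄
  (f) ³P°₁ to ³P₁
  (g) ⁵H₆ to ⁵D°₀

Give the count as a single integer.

1

(a) forbidden (parity fails)
(b) forbidden (ΔL fails)
(c) forbidden (parity, ΔS fail)
(d) forbidden (parity, ΔJ fail)
(e) forbidden (parity, ΔS, ΔL fail)
(f) allowed
(g) forbidden (ΔL, ΔJ fail)
Total allowed: 1 of 7.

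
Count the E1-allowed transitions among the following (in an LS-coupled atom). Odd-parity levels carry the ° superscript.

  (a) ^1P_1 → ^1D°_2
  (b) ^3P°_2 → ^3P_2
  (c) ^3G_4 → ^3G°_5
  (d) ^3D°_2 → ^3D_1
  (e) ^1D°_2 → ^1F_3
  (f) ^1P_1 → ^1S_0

(a) allowed
(b) allowed
(c) allowed
(d) allowed
(e) allowed
(f) forbidden (parity fails)
Total allowed: 5 of 6.

5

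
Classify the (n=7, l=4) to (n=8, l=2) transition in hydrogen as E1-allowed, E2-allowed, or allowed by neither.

E2

Δl = 2 − 4 = -2; l_i + l_f = 6.
E1 (Δl = ±1): not satisfied.
E2 (Δl = 0,±2, l_i+l_f ≥ 2): satisfied.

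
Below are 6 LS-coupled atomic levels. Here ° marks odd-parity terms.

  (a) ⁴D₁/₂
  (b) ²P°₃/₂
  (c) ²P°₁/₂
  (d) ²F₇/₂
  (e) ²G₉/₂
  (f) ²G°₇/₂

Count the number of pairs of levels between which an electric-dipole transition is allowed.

(a)–(b): forbidden (ΔS).
(a)–(c): forbidden (ΔS).
(a)–(d): forbidden (parity, ΔS, ΔJ).
(a)–(e): forbidden (parity, ΔS, ΔL, ΔJ).
(a)–(f): forbidden (ΔS, ΔL, ΔJ).
(b)–(c): forbidden (parity).
(b)–(d): forbidden (ΔL, ΔJ).
(b)–(e): forbidden (ΔL, ΔJ).
(b)–(f): forbidden (parity, ΔL, ΔJ).
(c)–(d): forbidden (ΔL, ΔJ).
(c)–(e): forbidden (ΔL, ΔJ).
(c)–(f): forbidden (parity, ΔL, ΔJ).
(d)–(e): forbidden (parity).
(d)–(f): allowed.
(e)–(f): allowed.
Allowed pairs: 2 of 15.

2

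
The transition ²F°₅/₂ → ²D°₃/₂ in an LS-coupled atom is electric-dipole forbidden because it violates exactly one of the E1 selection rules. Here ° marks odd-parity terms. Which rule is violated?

parity

Reading off the term symbols: S 1/2→1/2, L 3→2, J 5/2→3/2, parity odd→odd.
ΔL = 0, ±1 (not L=0↔0): L: 3 → 2, ΔL = -1 — ok.
ΔJ = 0, ±1 (not J=0↔0): J: 5/2 → 3/2, ΔJ = -1 — ok.
Parity must change: odd → odd — fails.
ΔS = 0: S: 1/2 → 1/2 — ok.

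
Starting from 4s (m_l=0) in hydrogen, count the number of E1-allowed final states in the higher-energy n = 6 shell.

E1 requires Δl = ±1, so l_f ∈ {-1, 1}; with 0 ≤ l_f ≤ n_f−1 = 5, the allowed l_f values are {1}.
For l_f = 1: m_f ∈ {m_i−1, m_i, m_i+1} ∩ [−1, 1] = {-1, 0, 1} → 3 states.
Total: 3.

3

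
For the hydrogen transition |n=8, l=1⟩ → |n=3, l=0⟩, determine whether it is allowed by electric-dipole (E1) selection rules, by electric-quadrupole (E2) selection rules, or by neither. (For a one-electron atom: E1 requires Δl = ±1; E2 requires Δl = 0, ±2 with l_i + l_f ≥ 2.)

Δl = 0 − 1 = -1; l_i + l_f = 1.
E1 (Δl = ±1): satisfied.
E2 (Δl = 0,±2, l_i+l_f ≥ 2): not satisfied.

E1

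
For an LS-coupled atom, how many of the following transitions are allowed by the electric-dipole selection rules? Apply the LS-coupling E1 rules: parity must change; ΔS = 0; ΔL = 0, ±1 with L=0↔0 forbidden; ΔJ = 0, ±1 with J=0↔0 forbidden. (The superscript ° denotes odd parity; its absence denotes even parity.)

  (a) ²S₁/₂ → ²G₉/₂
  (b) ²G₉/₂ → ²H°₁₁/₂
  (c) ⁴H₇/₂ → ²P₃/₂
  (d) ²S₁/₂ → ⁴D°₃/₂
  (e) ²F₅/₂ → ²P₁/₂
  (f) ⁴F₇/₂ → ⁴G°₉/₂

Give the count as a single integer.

(a) forbidden (parity, ΔL, ΔJ fail)
(b) allowed
(c) forbidden (parity, ΔS, ΔL, ΔJ fail)
(d) forbidden (ΔS, ΔL fail)
(e) forbidden (parity, ΔL, ΔJ fail)
(f) allowed
Total allowed: 2 of 6.

2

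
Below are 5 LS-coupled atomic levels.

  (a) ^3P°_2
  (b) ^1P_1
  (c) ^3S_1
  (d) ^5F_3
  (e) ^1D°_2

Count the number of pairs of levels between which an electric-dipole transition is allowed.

2

(a)–(b): forbidden (ΔS).
(a)–(c): allowed.
(a)–(d): forbidden (ΔS, ΔL).
(a)–(e): forbidden (parity, ΔS).
(b)–(c): forbidden (parity, ΔS).
(b)–(d): forbidden (parity, ΔS, ΔL, ΔJ).
(b)–(e): allowed.
(c)–(d): forbidden (parity, ΔS, ΔL, ΔJ).
(c)–(e): forbidden (ΔS, ΔL).
(d)–(e): forbidden (ΔS).
Allowed pairs: 2 of 10.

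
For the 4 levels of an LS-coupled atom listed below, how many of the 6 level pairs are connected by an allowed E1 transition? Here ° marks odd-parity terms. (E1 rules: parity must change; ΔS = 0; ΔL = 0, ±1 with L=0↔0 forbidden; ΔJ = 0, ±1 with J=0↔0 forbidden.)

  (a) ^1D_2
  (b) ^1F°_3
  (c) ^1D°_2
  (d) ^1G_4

(a)–(b): allowed.
(a)–(c): allowed.
(a)–(d): forbidden (parity, ΔL, ΔJ).
(b)–(c): forbidden (parity).
(b)–(d): allowed.
(c)–(d): forbidden (ΔL, ΔJ).
Allowed pairs: 3 of 6.

3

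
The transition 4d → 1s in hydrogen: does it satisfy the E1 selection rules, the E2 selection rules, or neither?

Δl = 0 − 2 = -2; l_i + l_f = 2.
E1 (Δl = ±1): not satisfied.
E2 (Δl = 0,±2, l_i+l_f ≥ 2): satisfied.

E2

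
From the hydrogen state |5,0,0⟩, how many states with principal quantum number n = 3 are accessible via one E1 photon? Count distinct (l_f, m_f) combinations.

E1 requires Δl = ±1, so l_f ∈ {-1, 1}; with 0 ≤ l_f ≤ n_f−1 = 2, the allowed l_f values are {1}.
For l_f = 1: m_f ∈ {m_i−1, m_i, m_i+1} ∩ [−1, 1] = {-1, 0, 1} → 3 states.
Total: 3.

3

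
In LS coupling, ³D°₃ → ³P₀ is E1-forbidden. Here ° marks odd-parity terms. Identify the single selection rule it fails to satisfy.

ΔJ = 0, ±1 (not J=0↔0): J: 3 → 0, ΔJ = -3 — fails.
ΔL = 0, ±1 (not L=0↔0): L: 2 → 1, ΔL = -1 — passes.
ΔS = 0: S: 1 → 1 — passes.
Parity must change: odd → even — passes.

the ΔJ = 0, ±1 rule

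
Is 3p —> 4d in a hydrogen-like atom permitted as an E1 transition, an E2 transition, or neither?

E1

Δl = 2 − 1 = +1; l_i + l_f = 3.
E1 (Δl = ±1): satisfied.
E2 (Δl = 0,±2, l_i+l_f ≥ 2): not satisfied.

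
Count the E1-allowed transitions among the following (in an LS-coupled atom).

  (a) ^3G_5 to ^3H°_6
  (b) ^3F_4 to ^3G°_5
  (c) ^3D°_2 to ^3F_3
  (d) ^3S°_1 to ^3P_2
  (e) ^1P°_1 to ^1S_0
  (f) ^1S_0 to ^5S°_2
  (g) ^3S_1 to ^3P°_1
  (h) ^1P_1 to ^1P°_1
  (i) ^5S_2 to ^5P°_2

(a) allowed
(b) allowed
(c) allowed
(d) allowed
(e) allowed
(f) forbidden (ΔS, ΔL, ΔJ fail)
(g) allowed
(h) allowed
(i) allowed
Total allowed: 8 of 9.

8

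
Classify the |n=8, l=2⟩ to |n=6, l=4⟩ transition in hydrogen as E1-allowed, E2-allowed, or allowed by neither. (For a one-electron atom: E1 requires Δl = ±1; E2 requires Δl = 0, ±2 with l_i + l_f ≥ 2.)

Δl = 4 − 2 = +2; l_i + l_f = 6.
E1 (Δl = ±1): not satisfied.
E2 (Δl = 0,±2, l_i+l_f ≥ 2): satisfied.

E2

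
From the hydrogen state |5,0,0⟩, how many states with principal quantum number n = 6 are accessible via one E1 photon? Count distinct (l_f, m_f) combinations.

E1 requires Δl = ±1, so l_f ∈ {-1, 1}; with 0 ≤ l_f ≤ n_f−1 = 5, the allowed l_f values are {1}.
For l_f = 1: m_f ∈ {m_i−1, m_i, m_i+1} ∩ [−1, 1] = {-1, 0, 1} → 3 states.
Total: 3.

3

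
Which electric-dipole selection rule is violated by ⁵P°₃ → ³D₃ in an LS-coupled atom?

the ΔS = 0 rule

Initial level: S=2, L=1, J=3, parity odd. Final level: S=1, L=2, J=3, parity even.
Parity must change: odd → even — ✓.
ΔS = 0: S: 2 → 1 — ✗.
ΔL = 0, ±1 (not L=0↔0): L: 1 → 2, ΔL = +1 — ✓.
ΔJ = 0, ±1 (not J=0↔0): J: 3 → 3, ΔJ = +0 — ✓.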